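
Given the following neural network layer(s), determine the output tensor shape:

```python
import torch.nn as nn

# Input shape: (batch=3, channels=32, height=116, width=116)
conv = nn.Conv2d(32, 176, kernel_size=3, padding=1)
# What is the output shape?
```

Input: (3, 32, 116, 116) -> Output: (3, 176, 116, 116)

Answer: (3, 176, 116, 116)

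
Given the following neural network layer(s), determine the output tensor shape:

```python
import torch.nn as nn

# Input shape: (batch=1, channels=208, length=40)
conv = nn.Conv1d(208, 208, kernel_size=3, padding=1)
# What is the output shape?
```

Input: (1, 208, 40) -> Output: (1, 208, 40)

Answer: (1, 208, 40)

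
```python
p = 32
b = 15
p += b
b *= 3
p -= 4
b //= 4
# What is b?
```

Trace:
`p = 32` → p = 32
`b = 15` → b = 15
`p += b` → p = 47
`b *= 3` → b = 45
`p -= 4` → p = 43
`b //= 4` → b = 11
So b = 11

Answer: 11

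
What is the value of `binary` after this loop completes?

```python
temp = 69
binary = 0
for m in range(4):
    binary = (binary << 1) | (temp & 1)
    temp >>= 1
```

Reverse lowest 4 bits of 69
`binary` takes the values: 0 → 1 → 2 → 5 → 10

Answer: 10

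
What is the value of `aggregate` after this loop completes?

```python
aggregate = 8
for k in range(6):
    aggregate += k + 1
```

Start at 8, add 1 to 6 = 29
`aggregate` takes the values: 8 → 9 → 11 → 14 → 18 → 23 → 29

Answer: 29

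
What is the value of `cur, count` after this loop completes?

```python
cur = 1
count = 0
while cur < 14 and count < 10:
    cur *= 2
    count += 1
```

Double until >= 14 or 10 iterations
`cur, count` takes the values: (1, 0) → (2, 0) → (2, 1) → (4, 1) → (4, 2) → (8, 2) → (8, 3) → (16, 3) → (16, 4)

Answer: 16, 4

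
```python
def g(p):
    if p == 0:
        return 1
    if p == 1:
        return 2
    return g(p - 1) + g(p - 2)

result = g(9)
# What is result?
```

Build up from base cases: g(0)=1, g(1)=2, g(2)=3, g(3)=5, g(4)=8, g(5)=13, g(6)=21, ..., g(9)=89

Answer: 89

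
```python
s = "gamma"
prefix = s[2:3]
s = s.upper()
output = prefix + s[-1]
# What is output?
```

Trace:
`s = "gamma"` → s = 'gamma'
`prefix = s[2:3]` → prefix = 'm'
`s = s.upper()` → s = 'GAMMA'
`output = prefix + s[-1]` → output = 'mA'
So output = 'mA'

Answer: 'mA'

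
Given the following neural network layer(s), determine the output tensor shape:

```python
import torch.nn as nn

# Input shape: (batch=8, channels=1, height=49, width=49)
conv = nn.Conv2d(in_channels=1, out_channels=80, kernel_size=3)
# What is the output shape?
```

Input: (8, 1, 49, 49) -> Output: (8, 80, 47, 47)

Answer: (8, 80, 47, 47)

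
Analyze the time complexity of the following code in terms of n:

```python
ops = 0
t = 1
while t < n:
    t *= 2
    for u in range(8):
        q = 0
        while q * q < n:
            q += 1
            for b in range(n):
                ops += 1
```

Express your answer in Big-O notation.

Each loop level contributes: log n × 1 × √n × n. Multiplying the contributions gives O(n√n log n).

Answer: O(n√n log n)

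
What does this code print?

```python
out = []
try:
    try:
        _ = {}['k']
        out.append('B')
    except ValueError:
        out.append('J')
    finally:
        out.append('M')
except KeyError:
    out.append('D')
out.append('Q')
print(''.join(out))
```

Execution trace: 'M' (finally) → 'D' (outer except KeyError) → 'Q' (after the try/except). Output: MDQ

Answer: MDQ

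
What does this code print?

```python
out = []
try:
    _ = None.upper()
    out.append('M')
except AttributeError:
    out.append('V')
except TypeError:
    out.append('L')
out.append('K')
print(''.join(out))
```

Execution trace: 'V' (except AttributeError) → 'K' (after the try/except). Output: VK

Answer: VK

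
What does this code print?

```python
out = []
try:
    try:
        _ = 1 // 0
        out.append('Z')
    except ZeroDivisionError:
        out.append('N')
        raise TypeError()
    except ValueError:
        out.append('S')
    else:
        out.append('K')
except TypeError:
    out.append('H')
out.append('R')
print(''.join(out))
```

Execution trace: 'N' (inner except ZeroDivisionError) → 'H' (outer except TypeError) → 'R' (after the try/except). Output: NHR

Answer: NHR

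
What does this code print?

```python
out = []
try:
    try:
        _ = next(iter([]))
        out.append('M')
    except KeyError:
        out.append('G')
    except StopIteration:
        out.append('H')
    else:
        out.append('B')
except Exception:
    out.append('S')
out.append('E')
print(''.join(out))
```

Execution trace: 'H' (inner except StopIteration) → 'E' (after the try/except). Output: HE

Answer: HE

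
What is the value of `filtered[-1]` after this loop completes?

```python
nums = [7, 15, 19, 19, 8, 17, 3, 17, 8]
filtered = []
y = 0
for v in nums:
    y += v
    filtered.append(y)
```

Cumulative sum ends at 113
`filtered` takes the values: [] → [7] → [7, 22] → [7, 22, 41] → [7, 22, 41, 60] → [7, 22, 41, 60, 68] → [7, 22, 41, 60, 68, 85] → [7, 22, 41, 60, 68, 85, 88] → [7, 22, 41, 60, 68, 85, 88, 105] → [7, 22, 41, 60, 68, 85, 88, 105, 113]
So `filtered[-1]` = 113

Answer: 113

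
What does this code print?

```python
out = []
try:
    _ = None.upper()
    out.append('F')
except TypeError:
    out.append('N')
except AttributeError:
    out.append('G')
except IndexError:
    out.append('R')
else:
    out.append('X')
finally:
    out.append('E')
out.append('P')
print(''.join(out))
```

Execution trace: 'G' (except AttributeError) → 'E' (finally) → 'P' (after the try/except). Output: GEP

Answer: GEP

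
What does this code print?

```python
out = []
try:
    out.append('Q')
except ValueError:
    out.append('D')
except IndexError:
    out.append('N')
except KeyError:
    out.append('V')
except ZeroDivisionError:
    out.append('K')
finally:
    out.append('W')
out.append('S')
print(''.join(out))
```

Execution trace: 'Q' (try body, no exception) → 'W' (finally) → 'S' (after the try/except). Output: QWS

Answer: QWS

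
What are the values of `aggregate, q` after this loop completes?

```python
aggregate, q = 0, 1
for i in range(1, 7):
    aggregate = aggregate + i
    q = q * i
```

Sum and factorial of 1 to 6
`aggregate, q` takes the values: (0, 1) → (1, 1) → (3, 1) → (3, 2) → (6, 2) → (6, 6) → (10, 6) → (10, 24) → (15, 24) → (15, 120) → (21, 120) → (21, 720)

Answer: 21, 720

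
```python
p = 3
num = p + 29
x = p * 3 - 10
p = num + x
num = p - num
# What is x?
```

Trace:
`p = 3` → p = 3
`num = p + 29` → num = 32
`x = p * 3 - 10` → x = -1
`p = num + x` → p = 31
`num = p - num` → num = -1
So x = -1

Answer: -1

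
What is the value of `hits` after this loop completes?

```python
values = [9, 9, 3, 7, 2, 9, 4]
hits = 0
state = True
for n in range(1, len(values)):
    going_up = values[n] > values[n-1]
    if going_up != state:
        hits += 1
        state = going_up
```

Count direction changes in [9, 9, 3, 7, 2, 9, 4]
`hits` takes the values: 0 → 1 → 2 → 3 → 4 → 5

Answer: 5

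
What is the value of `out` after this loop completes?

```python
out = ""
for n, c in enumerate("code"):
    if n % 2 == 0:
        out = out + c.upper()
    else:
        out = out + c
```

Uppercase even positions in 'code'
`out` takes the values: "" → "C" → "Co" → "CoD" → "CoDe"

Answer: "CoDe"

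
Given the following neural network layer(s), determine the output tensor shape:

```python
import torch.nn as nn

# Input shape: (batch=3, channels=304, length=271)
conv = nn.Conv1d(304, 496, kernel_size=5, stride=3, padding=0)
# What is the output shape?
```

Input: (3, 304, 271) -> Output: (3, 496, 89)

Answer: (3, 496, 89)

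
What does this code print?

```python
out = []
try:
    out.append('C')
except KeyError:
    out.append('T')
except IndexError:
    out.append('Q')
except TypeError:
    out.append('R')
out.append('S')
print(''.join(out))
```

Execution trace: 'C' (try body, no exception) → 'S' (after the try/except). Output: CS

Answer: CS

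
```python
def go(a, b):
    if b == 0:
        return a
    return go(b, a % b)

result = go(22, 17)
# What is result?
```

go(22, 17) -> go(17, 5) -> go(5, 2) -> go(2, 1) -> go(1, 0) -> 1

Answer: 1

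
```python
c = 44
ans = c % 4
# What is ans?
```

Trace:
`c = 44` → c = 44
`ans = c % 4` → ans = 0
So ans = 0

Answer: 0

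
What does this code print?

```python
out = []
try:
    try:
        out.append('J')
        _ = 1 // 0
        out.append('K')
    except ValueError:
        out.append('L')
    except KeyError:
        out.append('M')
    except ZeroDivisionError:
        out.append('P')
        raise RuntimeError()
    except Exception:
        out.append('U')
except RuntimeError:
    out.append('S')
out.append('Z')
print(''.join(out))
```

Execution trace: 'J' (try body) → 'P' (except ZeroDivisionError) → 'S' (outer except RuntimeError) → 'Z' (after the try/except). Output: JPSZ

Answer: JPSZ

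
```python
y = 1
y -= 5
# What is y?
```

Trace:
`y = 1` → y = 1
`y -= 5` → y = -4
So y = -4

Answer: -4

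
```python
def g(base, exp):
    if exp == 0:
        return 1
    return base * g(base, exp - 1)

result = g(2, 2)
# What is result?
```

g(2, 2) = 2 * 2 = 4

Answer: 4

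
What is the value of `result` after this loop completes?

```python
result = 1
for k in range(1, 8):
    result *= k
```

7! = 5040
`result` takes the values: 1 → 2 → 6 → 24 → 120 → 720 → 5040

Answer: 5040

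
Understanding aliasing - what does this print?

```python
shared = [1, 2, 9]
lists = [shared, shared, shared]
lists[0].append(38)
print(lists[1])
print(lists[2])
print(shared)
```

Key concept: list of same reference.
Step by step:
`shared = [1, 2, 9]` → shared = [1, 2, 9]
`lists = [shared, shared, shared]` → lists = [[1, 2, 9], [1, 2, 9], [1, 2, 9]]
`lists[0].append(38)` → shared = [1, 2, 9, 38]; lists = [[1, 2, 9, 38], [1, 2, 9, 38], [1, 2, 9, 38]]
`print(lists[1])` → prints [1, 2, 9, 38]
`print(lists[2])` → prints [1, 2, 9, 38]
`print(shared)` → prints [1, 2, 9, 38]

Answer:
[1, 2, 9, 38]
[1, 2, 9, 38]
[1, 2, 9, 38]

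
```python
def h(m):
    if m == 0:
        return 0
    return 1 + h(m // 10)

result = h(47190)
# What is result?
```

Count of digits of 47190: 5

Answer: 5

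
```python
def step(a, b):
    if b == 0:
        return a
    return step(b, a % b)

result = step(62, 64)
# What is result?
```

step(62, 64) -> step(64, 62) -> step(62, 2) -> step(2, 0) -> 2

Answer: 2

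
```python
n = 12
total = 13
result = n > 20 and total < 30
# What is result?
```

Trace:
`n = 12` → n = 12
`total = 13` → total = 13
`result = n > 20 and total < 30` → result = False
So result = False

Answer: False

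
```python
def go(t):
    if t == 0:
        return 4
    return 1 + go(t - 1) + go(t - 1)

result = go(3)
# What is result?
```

go(t) = 1 + 2·go(t-1), go(0)=4. Closed form: (4+1)·2^3 - 1 = 39.

Answer: 39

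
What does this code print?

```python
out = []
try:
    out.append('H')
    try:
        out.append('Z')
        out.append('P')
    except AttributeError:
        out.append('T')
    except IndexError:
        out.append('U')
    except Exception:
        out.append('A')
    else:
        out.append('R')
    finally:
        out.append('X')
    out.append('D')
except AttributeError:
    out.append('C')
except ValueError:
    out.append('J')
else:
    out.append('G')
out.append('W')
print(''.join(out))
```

Execution trace: 'H' (try body) → 'Z' (inner try body) → 'P' (inner try body, no exception) → 'R' (inner else) → 'X' (inner finally) → 'D' (try body, no exception) → 'G' (else) → 'W' (after the try/except). Output: HZPRXDGW

Answer: HZPRXDGW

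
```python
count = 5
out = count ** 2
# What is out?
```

Trace:
`count = 5` → count = 5
`out = count ** 2` → out = 25
So out = 25

Answer: 25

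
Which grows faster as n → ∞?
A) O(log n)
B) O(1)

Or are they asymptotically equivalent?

O(log n) vs O(1): Higher order terms dominate.

Answer: A) O(log n) grows faster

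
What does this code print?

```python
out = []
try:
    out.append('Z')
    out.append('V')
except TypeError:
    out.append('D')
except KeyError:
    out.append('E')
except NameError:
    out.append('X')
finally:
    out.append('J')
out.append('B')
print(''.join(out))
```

Execution trace: 'Z' (try body) → 'V' (try body, no exception) → 'J' (finally) → 'B' (after the try/except). Output: ZVJB

Answer: ZVJB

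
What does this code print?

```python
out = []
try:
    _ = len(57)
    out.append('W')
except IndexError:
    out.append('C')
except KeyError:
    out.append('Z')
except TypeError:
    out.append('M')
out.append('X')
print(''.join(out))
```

Execution trace: 'M' (except TypeError) → 'X' (after the try/except). Output: MX

Answer: MX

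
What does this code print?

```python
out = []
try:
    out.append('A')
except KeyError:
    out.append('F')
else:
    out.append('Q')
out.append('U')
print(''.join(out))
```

Execution trace: 'A' (try body, no exception) → 'Q' (else) → 'U' (after the try/except). Output: AQU

Answer: AQU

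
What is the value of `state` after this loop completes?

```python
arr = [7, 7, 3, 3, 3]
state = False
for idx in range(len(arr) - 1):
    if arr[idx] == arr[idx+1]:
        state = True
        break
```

Check consecutive duplicates in [7, 7, 3, 3, 3]
`state` takes the values: False → True

Answer: True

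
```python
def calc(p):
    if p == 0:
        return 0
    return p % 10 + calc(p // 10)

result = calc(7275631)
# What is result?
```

Sum of digits of 7275631: 1 + 3 + 6 + 5 + 7 + 2 + 7 = 31

Answer: 31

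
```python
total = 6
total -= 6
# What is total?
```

Trace:
`total = 6` → total = 6
`total -= 6` → total = 0
So total = 0

Answer: 0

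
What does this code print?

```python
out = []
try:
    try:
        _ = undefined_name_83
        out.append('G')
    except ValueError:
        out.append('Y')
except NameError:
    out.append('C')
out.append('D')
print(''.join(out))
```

Execution trace: 'C' (outer except NameError) → 'D' (after the try/except). Output: CD

Answer: CD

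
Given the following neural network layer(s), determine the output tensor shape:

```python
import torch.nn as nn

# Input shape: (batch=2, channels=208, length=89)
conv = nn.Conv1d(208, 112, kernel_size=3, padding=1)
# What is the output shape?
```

Input: (2, 208, 89) -> Output: (2, 112, 89)

Answer: (2, 112, 89)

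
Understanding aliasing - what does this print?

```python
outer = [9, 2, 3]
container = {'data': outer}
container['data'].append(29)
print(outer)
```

Key concept: dict holds reference to list.
Step by step:
`outer = [9, 2, 3]` → outer = [9, 2, 3]
`container = {'data': outer}` → container = {'data': [9, 2, 3]}
`container['data'].append(29)` → outer = [9, 2, 3, 29]; container = {'data': [9, 2, 3, 29]}
`print(outer)` → prints [9, 2, 3, 29]

Answer: [9, 2, 3, 29]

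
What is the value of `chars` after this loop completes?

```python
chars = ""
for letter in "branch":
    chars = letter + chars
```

Reverse 'branch'
`chars` takes the values: "" → "b" → "rb" → "arb" → "narb" → "cnarb" → "hcnarb"

Answer: "hcnarb"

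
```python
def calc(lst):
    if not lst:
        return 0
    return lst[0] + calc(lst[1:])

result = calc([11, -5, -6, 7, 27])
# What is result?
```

11 + (-5) + (-6) + 7 + 27 + 0 = 34

Answer: 34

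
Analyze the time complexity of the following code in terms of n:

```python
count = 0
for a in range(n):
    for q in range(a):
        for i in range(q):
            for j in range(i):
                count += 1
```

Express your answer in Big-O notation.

Each loop level contributes: n × n × n × n. Multiplying the contributions gives O(n^4).

Answer: O(n^4)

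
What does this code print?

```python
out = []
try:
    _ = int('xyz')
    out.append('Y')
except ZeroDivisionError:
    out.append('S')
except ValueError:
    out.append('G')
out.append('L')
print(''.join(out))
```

Execution trace: 'G' (except ValueError) → 'L' (after the try/except). Output: GL

Answer: GL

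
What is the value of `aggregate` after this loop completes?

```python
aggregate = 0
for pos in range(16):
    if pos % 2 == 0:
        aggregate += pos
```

Sum of even numbers 0 to 15
`aggregate` takes the values: 0 → 2 → 6 → 12 → 20 → 30 → 42 → 56

Answer: 56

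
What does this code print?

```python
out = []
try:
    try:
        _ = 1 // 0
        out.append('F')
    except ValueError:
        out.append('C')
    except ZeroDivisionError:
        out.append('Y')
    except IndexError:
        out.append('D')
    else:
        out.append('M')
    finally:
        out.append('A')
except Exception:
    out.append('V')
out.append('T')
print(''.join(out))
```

Execution trace: 'Y' (inner except ZeroDivisionError) → 'A' (inner finally) → 'T' (after the try/except). Output: YAT

Answer: YAT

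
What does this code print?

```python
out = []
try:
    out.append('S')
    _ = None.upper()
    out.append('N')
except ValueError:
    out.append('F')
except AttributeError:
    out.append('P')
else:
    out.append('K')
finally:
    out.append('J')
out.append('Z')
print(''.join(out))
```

Execution trace: 'S' (try body) → 'P' (except AttributeError) → 'J' (finally) → 'Z' (after the try/except). Output: SPJZ

Answer: SPJZ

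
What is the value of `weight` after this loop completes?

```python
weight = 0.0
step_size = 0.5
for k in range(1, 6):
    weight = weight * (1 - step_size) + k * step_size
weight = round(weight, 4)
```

Moving average with lr=0.5
`weight` takes the values: 0.0 → 0.5 → 1.25 → 2.125 → 3.0625 → 4.03125 → 4.0312

Answer: 4.0312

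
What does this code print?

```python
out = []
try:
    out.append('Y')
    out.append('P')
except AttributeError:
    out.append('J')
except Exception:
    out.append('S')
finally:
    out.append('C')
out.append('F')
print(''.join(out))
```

Execution trace: 'Y' (try body) → 'P' (try body, no exception) → 'C' (finally) → 'F' (after the try/except). Output: YPCF

Answer: YPCF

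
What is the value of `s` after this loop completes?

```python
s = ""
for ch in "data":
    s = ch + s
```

Reverse 'data'
`s` takes the values: "" → "d" → "ad" → "tad" → "atad"

Answer: "atad"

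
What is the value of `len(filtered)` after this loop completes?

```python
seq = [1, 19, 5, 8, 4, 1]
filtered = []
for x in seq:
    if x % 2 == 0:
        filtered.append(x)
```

Count even numbers in [1, 19, 5, 8, 4, 1]
`filtered` takes the values: [] → [8] → [8, 4]
So `len(filtered)` = 2

Answer: 2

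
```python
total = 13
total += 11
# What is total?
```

Trace:
`total = 13` → total = 13
`total += 11` → total = 24
So total = 24

Answer: 24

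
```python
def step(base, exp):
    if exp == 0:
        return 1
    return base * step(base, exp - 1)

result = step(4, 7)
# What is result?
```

step(4, 7) = 4 * 4 * 4 * 4 * 4 * 4 * 4 = 16384

Answer: 16384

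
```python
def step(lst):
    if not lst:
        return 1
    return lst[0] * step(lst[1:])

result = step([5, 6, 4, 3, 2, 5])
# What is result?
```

Product over [5, 6, 4, 3, 2, 5] = 5 * 6 * 4 * 3 * 2 * 5 = 3600

Answer: 3600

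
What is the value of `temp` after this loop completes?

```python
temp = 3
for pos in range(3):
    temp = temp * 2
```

Multiply by 2, 3 times: 3 * 2^3 = 24
`temp` takes the values: 3 → 6 → 12 → 24

Answer: 24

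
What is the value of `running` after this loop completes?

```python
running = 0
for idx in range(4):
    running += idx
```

Sum of 0 to 3 = 6
`running` takes the values: 0 → 1 → 3 → 6

Answer: 6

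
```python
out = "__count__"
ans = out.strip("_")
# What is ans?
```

Trace:
`out = "__count__"` → out = '__count__'
`ans = out.strip("_")` → ans = 'count'
So ans = 'count'

Answer: 'count'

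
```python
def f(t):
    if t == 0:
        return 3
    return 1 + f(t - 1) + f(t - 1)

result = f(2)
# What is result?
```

f(t) = 1 + 2·f(t-1), f(0)=3. Closed form: (3+1)·2^2 - 1 = 15.

Answer: 15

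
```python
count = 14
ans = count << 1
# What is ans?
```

Trace:
`count = 14` → count = 14
`ans = count << 1` → ans = 28
So ans = 28

Answer: 28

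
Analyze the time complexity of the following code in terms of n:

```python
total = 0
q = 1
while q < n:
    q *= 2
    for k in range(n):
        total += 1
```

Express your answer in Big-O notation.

Each loop level contributes: log n × n. Multiplying the contributions gives O(n log n).

Answer: O(n log n)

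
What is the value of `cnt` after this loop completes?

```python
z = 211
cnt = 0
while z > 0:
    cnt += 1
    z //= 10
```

Count digits by repeated division by 10
`cnt` takes the values: 0 → 1 → 2 → 3

Answer: 3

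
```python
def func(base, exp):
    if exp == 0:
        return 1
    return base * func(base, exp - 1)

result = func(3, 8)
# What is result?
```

func(3, 8) = 3 * 3 * 3 * 3 * 3 * 3 * 3 * 3 = 6561

Answer: 6561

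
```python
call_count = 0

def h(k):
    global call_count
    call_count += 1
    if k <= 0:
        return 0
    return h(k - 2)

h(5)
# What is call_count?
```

Linear recursion stepping by 2: 4 calls from k=5 down to ≤0.

Answer: 4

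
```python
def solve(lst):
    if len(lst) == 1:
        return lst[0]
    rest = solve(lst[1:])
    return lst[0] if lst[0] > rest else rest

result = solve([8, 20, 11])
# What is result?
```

Recursive max over [8, 20, 11] = 20

Answer: 20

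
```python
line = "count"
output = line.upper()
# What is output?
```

Trace:
`line = "count"` → line = 'count'
`output = line.upper()` → output = 'COUNT'
So output = 'COUNT'

Answer: 'COUNT'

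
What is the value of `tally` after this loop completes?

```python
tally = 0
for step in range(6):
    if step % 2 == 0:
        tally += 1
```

Count numbers divisible by 2 in range(6)
`tally` takes the values: 0 → 1 → 2 → 3

Answer: 3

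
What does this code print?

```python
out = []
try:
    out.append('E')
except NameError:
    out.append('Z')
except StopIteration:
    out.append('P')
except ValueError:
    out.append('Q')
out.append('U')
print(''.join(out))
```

Execution trace: 'E' (try body, no exception) → 'U' (after the try/except). Output: EU

Answer: EU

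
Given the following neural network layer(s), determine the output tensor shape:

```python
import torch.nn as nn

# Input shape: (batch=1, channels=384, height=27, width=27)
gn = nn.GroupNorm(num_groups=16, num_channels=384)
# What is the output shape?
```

Input: (1, 384, 27, 27) -> Output: (1, 384, 27, 27)

Answer: (1, 384, 27, 27)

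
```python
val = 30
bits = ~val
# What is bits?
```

Trace:
`val = 30` → val = 30
`bits = ~val` → bits = -31
So bits = -31

Answer: -31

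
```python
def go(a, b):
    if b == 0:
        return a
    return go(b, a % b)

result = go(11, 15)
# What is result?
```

go(11, 15) -> go(15, 11) -> go(11, 4) -> go(4, 3) -> go(3, 1) -> go(1, 0) -> 1

Answer: 1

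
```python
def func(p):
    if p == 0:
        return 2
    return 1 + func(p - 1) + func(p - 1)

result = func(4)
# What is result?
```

func(p) = 1 + 2·func(p-1), func(0)=2. Closed form: (2+1)·2^4 - 1 = 47.

Answer: 47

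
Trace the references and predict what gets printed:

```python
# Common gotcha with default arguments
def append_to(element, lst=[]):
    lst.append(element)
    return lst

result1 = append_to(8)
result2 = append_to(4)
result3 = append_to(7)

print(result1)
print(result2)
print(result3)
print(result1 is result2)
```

Key concept: mutable default argument gotcha.
Step by step:
`result1 = append_to(8)` → result1 = [8]
`result2 = append_to(4)` → result1 = [8, 4] (same object as result2); result2 = [8, 4] (same object as result1)
`result3 = append_to(7)` → result1 = [8, 4, 7] (same object as result2, result3); result2 = [8, 4, 7] (same object as result1, result3); result3 = [8, 4, 7] (same object as result1, result2)
`print(result1)` → prints [8, 4, 7]
`print(result2)` → prints [8, 4, 7]
`print(result3)` → prints [8, 4, 7]
`print(result1 is result2)` → prints True

Answer:
[8, 4, 7]
[8, 4, 7]
[8, 4, 7]
True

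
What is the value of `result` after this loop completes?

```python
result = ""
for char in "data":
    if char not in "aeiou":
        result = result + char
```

Remove vowels from 'data'
`result` takes the values: "" → "d" → "dt"

Answer: "dt"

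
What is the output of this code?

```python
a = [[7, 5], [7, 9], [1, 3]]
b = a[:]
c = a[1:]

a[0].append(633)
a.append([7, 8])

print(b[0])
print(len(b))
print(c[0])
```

Key concept: slice with nested mutation.
Step by step:
`a = [[7, 5], [7, 9], [1, 3]]` → a = [[7, 5], [7, 9], [1, 3]]
`b = a[:]` → b = [[7, 5], [7, 9], [1, 3]]
`c = a[1:]` → c = [[7, 9], [1, 3]]
`a[0].append(633)` → a = [[7, 5, 633], [7, 9], [1, 3]]; b = [[7, 5, 633], [7, 9], [1, 3]]
`a.append([7, 8])` → a = [[7, 5, 633], [7, 9], [1, 3], [7, 8]]
`print(b[0])` → prints [7, 5, 633]
`print(len(b))` → prints 3
`print(c[0])` → prints [7, 9]

Answer:
[7, 5, 633]
3
[7, 9]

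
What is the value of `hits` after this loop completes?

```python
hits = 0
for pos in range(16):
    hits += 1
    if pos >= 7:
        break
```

Loop breaks when pos reaches 7, hits is 8
`hits` takes the values: 0 → 1 → 2 → 3 → 4 → 5 → 6 → 7 → 8

Answer: 8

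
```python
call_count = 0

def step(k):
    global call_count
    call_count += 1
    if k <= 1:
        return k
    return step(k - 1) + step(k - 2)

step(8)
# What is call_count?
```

Calls(k) = 1 + Calls(k-1) + Calls(k-2); Calls(0)=Calls(1)=1. For k=8 this gives 67.

Answer: 67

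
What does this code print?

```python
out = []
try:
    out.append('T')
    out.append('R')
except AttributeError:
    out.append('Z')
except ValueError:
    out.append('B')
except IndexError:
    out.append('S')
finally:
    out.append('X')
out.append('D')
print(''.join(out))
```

Execution trace: 'T' (try body) → 'R' (try body, no exception) → 'X' (finally) → 'D' (after the try/except). Output: TRXD

Answer: TRXD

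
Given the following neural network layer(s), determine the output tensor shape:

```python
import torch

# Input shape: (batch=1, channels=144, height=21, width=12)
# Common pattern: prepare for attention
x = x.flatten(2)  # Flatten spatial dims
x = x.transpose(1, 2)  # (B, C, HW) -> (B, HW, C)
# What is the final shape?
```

Input: (1, 144, 21, 12) -> after flatten(2): (1, 144, 252) -> Output: (1, 252, 144)

Answer: (1, 252, 144)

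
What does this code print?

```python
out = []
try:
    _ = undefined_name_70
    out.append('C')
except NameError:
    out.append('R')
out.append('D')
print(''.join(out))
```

Execution trace: 'R' (except NameError) → 'D' (after the try/except). Output: RD

Answer: RD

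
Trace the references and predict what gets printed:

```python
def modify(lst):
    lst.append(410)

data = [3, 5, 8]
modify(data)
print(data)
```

Key concept: function modifies passed list.
Step by step:
`data = [3, 5, 8]` → data = [3, 5, 8]
`modify(data)` → data = [3, 5, 8, 410]
`print(data)` → prints [3, 5, 8, 410]

Answer: [3, 5, 8, 410]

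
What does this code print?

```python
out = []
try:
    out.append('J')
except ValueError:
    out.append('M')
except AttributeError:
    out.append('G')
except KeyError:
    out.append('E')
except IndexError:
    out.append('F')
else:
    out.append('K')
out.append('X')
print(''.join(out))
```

Execution trace: 'J' (try body, no exception) → 'K' (else) → 'X' (after the try/except). Output: JKX

Answer: JKX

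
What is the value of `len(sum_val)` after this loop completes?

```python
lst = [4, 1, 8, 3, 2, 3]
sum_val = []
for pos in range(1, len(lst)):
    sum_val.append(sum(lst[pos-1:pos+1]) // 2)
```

Number of 2-element averages
`sum_val` takes the values: [] → [2] → [2, 4] → [2, 4, 5] → [2, 4, 5, 2] → [2, 4, 5, 2, 2]
So `len(sum_val)` = 5

Answer: 5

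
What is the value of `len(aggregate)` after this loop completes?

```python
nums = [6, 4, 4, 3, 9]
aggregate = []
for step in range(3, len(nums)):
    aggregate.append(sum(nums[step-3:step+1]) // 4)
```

Number of 4-element averages
`aggregate` takes the values: [] → [4] → [4, 5]
So `len(aggregate)` = 2

Answer: 2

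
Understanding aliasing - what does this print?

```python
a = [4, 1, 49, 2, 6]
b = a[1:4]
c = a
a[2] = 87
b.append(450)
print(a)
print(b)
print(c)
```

Key concept: slice vs alias.
Step by step:
`a = [4, 1, 49, 2, 6]` → a = [4, 1, 49, 2, 6]
`b = a[1:4]` → b = [1, 49, 2]
`c = a` → c = [4, 1, 49, 2, 6] (same object as a)
`a[2] = 87` → a = [4, 1, 87, 2, 6] (same object as c); c = [4, 1, 87, 2, 6] (same object as a)
`b.append(450)` → b = [1, 49, 2, 450]
`print(a)` → prints [4, 1, 87, 2, 6]
`print(b)` → prints [1, 49, 2, 450]
`print(c)` → prints [4, 1, 87, 2, 6]

Answer:
[4, 1, 87, 2, 6]
[1, 49, 2, 450]
[4, 1, 87, 2, 6]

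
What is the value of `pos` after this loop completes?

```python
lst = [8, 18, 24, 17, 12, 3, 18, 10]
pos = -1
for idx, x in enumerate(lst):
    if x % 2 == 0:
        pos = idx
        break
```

First even number index in [8, 18, 24, 17, 12, 3, 18, 10]
`pos` takes the values: -1 → 0

Answer: 0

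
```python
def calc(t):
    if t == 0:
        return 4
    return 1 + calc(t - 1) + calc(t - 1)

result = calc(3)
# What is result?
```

calc(t) = 1 + 2·calc(t-1), calc(0)=4. Closed form: (4+1)·2^3 - 1 = 39.

Answer: 39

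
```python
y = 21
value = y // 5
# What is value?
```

Trace:
`y = 21` → y = 21
`value = y // 5` → value = 4
So value = 4

Answer: 4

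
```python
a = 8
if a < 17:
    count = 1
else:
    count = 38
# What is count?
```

Trace:
`a = 8` → a = 8
`if a < 17: ...` → a < 17 is True → count = 1
So count = 1

Answer: 1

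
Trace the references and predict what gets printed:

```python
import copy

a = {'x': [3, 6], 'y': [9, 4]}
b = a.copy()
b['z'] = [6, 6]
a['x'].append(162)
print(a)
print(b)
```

Key concept: shallow copy of dict with mutable values.
Step by step:
`a = {'x': [3, 6], 'y': [9, 4]}` → a = {'x': [3, 6], 'y': [9, 4]}
`b = a.copy()` → b = {'x': [3, 6], 'y': [9, 4]}
`b['z'] = [6, 6]` → b = {'x': [3, 6], 'y': [9, 4], 'z': [6, 6]}
`a['x'].append(162)` → a = {'x': [3, 6, 162], 'y': [9, 4]}; b = {'x': [3, 6, 162], 'y': [9, 4], 'z': [6, 6]}
`print(a)` → prints {'x': [3, 6, 162], 'y': [9, 4]}
`print(b)` → prints {'x': [3, 6, 162], 'y': [9, 4], 'z': [6, 6]}

Answer:
{'x': [3, 6, 162], 'y': [9, 4]}
{'x': [3, 6, 162], 'y': [9, 4], 'z': [6, 6]}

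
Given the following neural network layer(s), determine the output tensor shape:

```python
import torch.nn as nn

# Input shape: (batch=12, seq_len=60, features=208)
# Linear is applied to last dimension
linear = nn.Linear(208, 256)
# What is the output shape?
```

Input: (12, 60, 208) -> Output: (12, 60, 256)

Answer: (12, 60, 256)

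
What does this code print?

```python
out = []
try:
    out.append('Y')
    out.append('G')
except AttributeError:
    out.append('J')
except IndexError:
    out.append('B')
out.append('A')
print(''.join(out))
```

Execution trace: 'Y' (try body) → 'G' (try body, no exception) → 'A' (after the try/except). Output: YGA

Answer: YGA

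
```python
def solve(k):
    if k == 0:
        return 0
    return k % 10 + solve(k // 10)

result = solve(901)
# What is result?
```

Sum of digits of 901: 1 + 0 + 9 = 10

Answer: 10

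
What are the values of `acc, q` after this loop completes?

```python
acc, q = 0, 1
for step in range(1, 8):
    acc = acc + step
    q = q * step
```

Sum and factorial of 1 to 7
`acc, q` takes the values: (0, 1) → (1, 1) → (3, 1) → (3, 2) → (6, 2) → (6, 6) → (10, 6) → (10, 24) → (15, 24) → (15, 120) → (21, 120) → (21, 720) → (28, 720) → (28, 5040)

Answer: 28, 5040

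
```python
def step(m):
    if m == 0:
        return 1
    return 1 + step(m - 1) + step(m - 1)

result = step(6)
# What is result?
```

step(m) = 1 + 2·step(m-1), step(0)=1. Closed form: (1+1)·2^6 - 1 = 127.

Answer: 127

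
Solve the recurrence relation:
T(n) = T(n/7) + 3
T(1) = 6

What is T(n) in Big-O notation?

Each step divides n by 7 and adds 3. After log_7(n) steps we reach T(1)=6. So T(n) = 3·log_7(n) + 6 = O(log n).

Answer: O(log n)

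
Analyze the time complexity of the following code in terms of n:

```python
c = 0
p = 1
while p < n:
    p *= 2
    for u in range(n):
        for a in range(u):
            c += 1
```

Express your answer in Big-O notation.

Each loop level contributes: log n × n × n. Multiplying the contributions gives O(n^2 log n).

Answer: O(n^2 log n)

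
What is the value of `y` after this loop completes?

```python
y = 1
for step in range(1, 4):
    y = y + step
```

Start at 1, add 1 through 3
`y` takes the values: 1 → 2 → 4 → 7

Answer: 7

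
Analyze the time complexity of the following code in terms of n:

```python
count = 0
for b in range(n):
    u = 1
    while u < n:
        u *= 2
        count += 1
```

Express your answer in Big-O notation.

Each loop level contributes: n × log n. Multiplying the contributions gives O(n log n).

Answer: O(n log n)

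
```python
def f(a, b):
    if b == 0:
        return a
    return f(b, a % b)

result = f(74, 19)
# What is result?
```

f(74, 19) -> f(19, 17) -> f(17, 2) -> f(2, 1) -> f(1, 0) -> 1

Answer: 1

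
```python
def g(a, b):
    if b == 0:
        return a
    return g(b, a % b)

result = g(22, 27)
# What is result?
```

g(22, 27) -> g(27, 22) -> g(22, 5) -> g(5, 2) -> g(2, 1) -> g(1, 0) -> 1

Answer: 1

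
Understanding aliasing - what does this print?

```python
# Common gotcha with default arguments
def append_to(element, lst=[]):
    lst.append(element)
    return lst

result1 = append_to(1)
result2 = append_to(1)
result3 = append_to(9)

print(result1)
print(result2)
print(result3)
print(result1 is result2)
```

Key concept: mutable default argument gotcha.
Step by step:
`result1 = append_to(1)` → result1 = [1]
`result2 = append_to(1)` → result1 = [1, 1] (same object as result2); result2 = [1, 1] (same object as result1)
`result3 = append_to(9)` → result1 = [1, 1, 9] (same object as result2, result3); result2 = [1, 1, 9] (same object as result1, result3); result3 = [1, 1, 9] (same object as result1, result2)
`print(result1)` → prints [1, 1, 9]
`print(result2)` → prints [1, 1, 9]
`print(result3)` → prints [1, 1, 9]
`print(result1 is result2)` → prints True

Answer:
[1, 1, 9]
[1, 1, 9]
[1, 1, 9]
True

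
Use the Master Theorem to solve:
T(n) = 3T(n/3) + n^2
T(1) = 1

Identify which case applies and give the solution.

a=3, b=3, f(n)=n^2. log_3(3) = 1. Since c=2 > 1 and the regularity condition holds (3(n/3)^2 = (3/3^2)n^2 with 3/3^2 < 1), Case 3 applies: T(n) = Θ(f(n)) = O(n^2).

Answer: O(n^2) - Case 3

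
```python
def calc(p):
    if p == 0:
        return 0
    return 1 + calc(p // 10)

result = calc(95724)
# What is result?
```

Count of digits of 95724: 5

Answer: 5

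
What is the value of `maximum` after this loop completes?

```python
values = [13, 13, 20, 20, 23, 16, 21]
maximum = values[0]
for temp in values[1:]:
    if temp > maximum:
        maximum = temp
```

Maximum of [13, 13, 20, 20, 23, 16, 21]
`maximum` takes the values: 13 → 20 → 23

Answer: 23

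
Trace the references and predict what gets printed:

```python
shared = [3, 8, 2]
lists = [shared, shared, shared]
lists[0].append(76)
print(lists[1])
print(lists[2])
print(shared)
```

Key concept: list of same reference.
Step by step:
`shared = [3, 8, 2]` → shared = [3, 8, 2]
`lists = [shared, shared, shared]` → lists = [[3, 8, 2], [3, 8, 2], [3, 8, 2]]
`lists[0].append(76)` → shared = [3, 8, 2, 76]; lists = [[3, 8, 2, 76], [3, 8, 2, 76], [3, 8, 2, 76]]
`print(lists[1])` → prints [3, 8, 2, 76]
`print(lists[2])` → prints [3, 8, 2, 76]
`print(shared)` → prints [3, 8, 2, 76]

Answer:
[3, 8, 2, 76]
[3, 8, 2, 76]
[3, 8, 2, 76]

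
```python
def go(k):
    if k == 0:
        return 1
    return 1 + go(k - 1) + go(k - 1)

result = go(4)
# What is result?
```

go(k) = 1 + 2·go(k-1), go(0)=1. Closed form: (1+1)·2^4 - 1 = 31.

Answer: 31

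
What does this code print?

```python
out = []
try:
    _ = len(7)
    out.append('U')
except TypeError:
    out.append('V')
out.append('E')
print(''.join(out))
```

Execution trace: 'V' (except TypeError) → 'E' (after the try/except). Output: VE

Answer: VE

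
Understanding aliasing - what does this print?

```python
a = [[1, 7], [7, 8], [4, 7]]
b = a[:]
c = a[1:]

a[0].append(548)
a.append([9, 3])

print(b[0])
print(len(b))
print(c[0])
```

Key concept: slice with nested mutation.
Step by step:
`a = [[1, 7], [7, 8], [4, 7]]` → a = [[1, 7], [7, 8], [4, 7]]
`b = a[:]` → b = [[1, 7], [7, 8], [4, 7]]
`c = a[1:]` → c = [[7, 8], [4, 7]]
`a[0].append(548)` → a = [[1, 7, 548], [7, 8], [4, 7]]; b = [[1, 7, 548], [7, 8], [4, 7]]
`a.append([9, 3])` → a = [[1, 7, 548], [7, 8], [4, 7], [9, 3]]
`print(b[0])` → prints [1, 7, 548]
`print(len(b))` → prints 3
`print(c[0])` → prints [7, 8]

Answer:
[1, 7, 548]
3
[7, 8]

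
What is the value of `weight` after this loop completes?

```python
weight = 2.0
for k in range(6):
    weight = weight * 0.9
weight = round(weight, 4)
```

Exponential decay: 2.0 * 0.9^6
`weight` takes the values: 2.0 → 1.8 → 1.62 → 1.458 → 1.3122 → 1.18098 → 1.062882 → 1.0629

Answer: 1.0629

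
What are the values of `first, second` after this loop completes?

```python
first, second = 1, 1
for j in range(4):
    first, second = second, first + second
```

Fibonacci: after 4 iterations
`first, second` takes the values: (1, 1) → (1, 2) → (2, 3) → (3, 5) → (5, 8)

Answer: 5, 8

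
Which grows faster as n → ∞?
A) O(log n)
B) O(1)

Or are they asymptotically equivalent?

O(log n) vs O(1): Higher order terms dominate.

Answer: A) O(log n) grows faster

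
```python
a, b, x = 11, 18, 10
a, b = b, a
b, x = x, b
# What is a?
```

Trace:
`a, b, x = 11, 18, 10` → a = 11; b = 18; x = 10
`a, b = b, a` → a = 18; b = 11
`b, x = x, b` → b = 10; x = 11
So a = 18

Answer: 18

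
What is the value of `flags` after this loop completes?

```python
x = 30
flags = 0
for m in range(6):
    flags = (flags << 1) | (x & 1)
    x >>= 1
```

Reverse lowest 6 bits of 30
`flags` takes the values: 0 → 1 → 3 → 7 → 15 → 30

Answer: 30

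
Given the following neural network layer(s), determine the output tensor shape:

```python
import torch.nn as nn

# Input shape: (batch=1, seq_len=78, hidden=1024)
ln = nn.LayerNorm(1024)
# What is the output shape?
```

Input: (1, 78, 1024) -> Output: (1, 78, 1024)

Answer: (1, 78, 1024)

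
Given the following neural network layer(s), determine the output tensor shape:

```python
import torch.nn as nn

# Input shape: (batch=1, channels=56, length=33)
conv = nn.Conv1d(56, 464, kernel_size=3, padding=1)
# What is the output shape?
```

Input: (1, 56, 33) -> Output: (1, 464, 33)

Answer: (1, 464, 33)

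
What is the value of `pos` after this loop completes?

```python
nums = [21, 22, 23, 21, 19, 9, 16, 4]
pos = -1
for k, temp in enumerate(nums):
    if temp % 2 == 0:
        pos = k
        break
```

First even number index in [21, 22, 23, 21, 19, 9, 16, 4]
`pos` takes the values: -1 → 1

Answer: 1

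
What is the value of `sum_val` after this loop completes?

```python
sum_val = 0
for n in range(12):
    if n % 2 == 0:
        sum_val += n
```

Sum of even numbers 0 to 11
`sum_val` takes the values: 0 → 2 → 6 → 12 → 20 → 30

Answer: 30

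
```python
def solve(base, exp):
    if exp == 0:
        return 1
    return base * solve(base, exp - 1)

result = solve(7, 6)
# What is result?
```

solve(7, 6) = 7 * 7 * 7 * 7 * 7 * 7 = 117649

Answer: 117649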